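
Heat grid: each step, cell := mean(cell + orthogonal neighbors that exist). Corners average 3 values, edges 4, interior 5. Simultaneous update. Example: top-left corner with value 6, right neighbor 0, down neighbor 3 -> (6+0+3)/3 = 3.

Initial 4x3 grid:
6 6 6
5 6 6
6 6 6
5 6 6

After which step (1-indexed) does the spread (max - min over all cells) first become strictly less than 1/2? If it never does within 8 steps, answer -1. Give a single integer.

Step 1: max=6, min=11/2, spread=1/2
Step 2: max=6, min=203/36, spread=13/36
  -> spread < 1/2 first at step 2
Step 3: max=1193/200, min=41143/7200, spread=361/1440
Step 4: max=32039/5400, min=745631/129600, spread=4661/25920
Step 5: max=12763379/2160000, min=37481137/6480000, spread=809/6480
Step 6: max=114604699/19440000, min=2705269601/466560000, spread=1809727/18662400
Step 7: max=857599427/145800000, min=162717152059/27993600000, spread=77677517/1119744000
Step 8: max=68524933549/11664000000, min=9775797605681/1679616000000, spread=734342603/13436928000

Answer: 2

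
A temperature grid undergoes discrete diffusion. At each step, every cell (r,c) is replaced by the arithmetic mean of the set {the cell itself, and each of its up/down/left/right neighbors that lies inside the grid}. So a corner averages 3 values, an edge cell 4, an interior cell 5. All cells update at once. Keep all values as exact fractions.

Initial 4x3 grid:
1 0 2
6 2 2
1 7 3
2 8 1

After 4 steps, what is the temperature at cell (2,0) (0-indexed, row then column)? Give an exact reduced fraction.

Step 1: cell (2,0) = 4
Step 2: cell (2,0) = 431/120
Step 3: cell (2,0) = 6559/1800
Step 4: cell (2,0) = 376541/108000
Full grid after step 4:
  317407/129600 2038603/864000 292507/129600
  316951/108000 1003277/360000 295951/108000
  376541/108000 628801/180000 120347/36000
  249271/64800 1646699/432000 26969/7200

Answer: 376541/108000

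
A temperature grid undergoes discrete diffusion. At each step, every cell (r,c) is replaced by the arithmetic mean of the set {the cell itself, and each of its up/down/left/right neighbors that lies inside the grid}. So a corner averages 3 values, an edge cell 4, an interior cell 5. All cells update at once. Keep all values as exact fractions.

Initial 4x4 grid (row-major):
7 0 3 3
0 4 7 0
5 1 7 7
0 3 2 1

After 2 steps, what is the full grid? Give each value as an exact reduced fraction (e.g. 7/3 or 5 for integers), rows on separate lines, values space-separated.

Answer: 59/18 689/240 259/80 19/6
307/120 181/50 189/50 71/20
73/24 71/25 4 121/30
17/9 137/48 773/240 31/9

Derivation:
After step 1:
  7/3 7/2 13/4 2
  4 12/5 21/5 17/4
  3/2 4 24/5 15/4
  8/3 3/2 13/4 10/3
After step 2:
  59/18 689/240 259/80 19/6
  307/120 181/50 189/50 71/20
  73/24 71/25 4 121/30
  17/9 137/48 773/240 31/9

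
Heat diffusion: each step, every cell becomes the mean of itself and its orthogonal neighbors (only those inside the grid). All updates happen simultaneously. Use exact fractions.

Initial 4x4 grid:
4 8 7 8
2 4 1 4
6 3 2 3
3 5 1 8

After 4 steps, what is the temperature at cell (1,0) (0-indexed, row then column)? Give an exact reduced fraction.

Step 1: cell (1,0) = 4
Step 2: cell (1,0) = 473/120
Step 3: cell (1,0) = 15281/3600
Step 4: cell (1,0) = 17927/4320
Full grid after step 4:
  295567/64800 198779/43200 41543/8640 19457/4050
  17927/4320 764641/180000 190049/45000 191581/43200
  422747/108000 334331/90000 230819/60000 277363/72000
  120443/32400 201331/54000 21529/6000 81197/21600

Answer: 17927/4320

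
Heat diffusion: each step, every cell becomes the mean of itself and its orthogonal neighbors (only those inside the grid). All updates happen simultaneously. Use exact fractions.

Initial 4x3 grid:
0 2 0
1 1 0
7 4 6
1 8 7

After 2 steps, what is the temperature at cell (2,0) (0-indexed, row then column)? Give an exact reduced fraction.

Step 1: cell (2,0) = 13/4
Step 2: cell (2,0) = 481/120
Full grid after step 2:
  4/3 241/240 19/18
  81/40 231/100 31/15
  481/120 193/50 91/20
  163/36 169/30 65/12

Answer: 481/120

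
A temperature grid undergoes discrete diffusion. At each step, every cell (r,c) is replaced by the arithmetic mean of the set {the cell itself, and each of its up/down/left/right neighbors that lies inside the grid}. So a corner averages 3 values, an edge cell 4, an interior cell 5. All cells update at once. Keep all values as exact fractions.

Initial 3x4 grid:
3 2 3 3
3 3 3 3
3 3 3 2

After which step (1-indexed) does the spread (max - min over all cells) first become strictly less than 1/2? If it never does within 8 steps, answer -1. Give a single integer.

Step 1: max=3, min=8/3, spread=1/3
  -> spread < 1/2 first at step 1
Step 2: max=3, min=49/18, spread=5/18
Step 3: max=2101/720, min=3029/1080, spread=49/432
Step 4: max=62831/21600, min=364331/129600, spread=2531/25920
Step 5: max=622609/216000, min=146406911/51840000, spread=3019249/51840000
Step 6: max=55920949/19440000, min=146643289/51840000, spread=297509/6220800
Step 7: max=836114479/291600000, min=528715200791/186624000000, spread=6398065769/186624000000
Step 8: max=33402621049/11664000000, min=1586878535227/559872000000, spread=131578201/4478976000

Answer: 1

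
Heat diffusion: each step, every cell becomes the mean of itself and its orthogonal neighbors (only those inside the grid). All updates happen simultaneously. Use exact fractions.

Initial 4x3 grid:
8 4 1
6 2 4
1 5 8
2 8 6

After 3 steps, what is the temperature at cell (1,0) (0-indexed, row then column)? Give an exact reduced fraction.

Answer: 2083/480

Derivation:
Step 1: cell (1,0) = 17/4
Step 2: cell (1,0) = 359/80
Step 3: cell (1,0) = 2083/480
Full grid after step 3:
  1607/360 3973/960 953/240
  2083/480 87/20 517/120
  6257/1440 943/200 3671/720
  1211/270 1617/320 12083/2160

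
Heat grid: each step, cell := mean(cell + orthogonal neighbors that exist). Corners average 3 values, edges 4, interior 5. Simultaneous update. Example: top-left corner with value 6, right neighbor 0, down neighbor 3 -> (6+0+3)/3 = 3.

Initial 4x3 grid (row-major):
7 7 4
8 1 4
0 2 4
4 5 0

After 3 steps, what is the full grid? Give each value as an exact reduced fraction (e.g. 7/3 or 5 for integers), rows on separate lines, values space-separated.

Answer: 11189/2160 67771/14400 1619/360
15439/3600 6251/1500 8801/2400
1067/300 1567/500 2487/800
2183/720 14077/4800 111/40

Derivation:
After step 1:
  22/3 19/4 5
  4 22/5 13/4
  7/2 12/5 5/2
  3 11/4 3
After step 2:
  193/36 1289/240 13/3
  577/120 94/25 303/80
  129/40 311/100 223/80
  37/12 223/80 11/4
After step 3:
  11189/2160 67771/14400 1619/360
  15439/3600 6251/1500 8801/2400
  1067/300 1567/500 2487/800
  2183/720 14077/4800 111/40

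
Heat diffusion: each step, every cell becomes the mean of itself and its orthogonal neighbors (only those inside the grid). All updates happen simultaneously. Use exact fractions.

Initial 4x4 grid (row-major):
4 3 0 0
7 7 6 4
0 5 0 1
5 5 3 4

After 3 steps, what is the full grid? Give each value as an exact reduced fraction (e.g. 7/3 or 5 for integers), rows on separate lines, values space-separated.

After step 1:
  14/3 7/2 9/4 4/3
  9/2 28/5 17/5 11/4
  17/4 17/5 3 9/4
  10/3 9/2 3 8/3
After step 2:
  38/9 961/240 629/240 19/9
  1141/240 102/25 17/5 73/30
  929/240 83/20 301/100 8/3
  145/36 427/120 79/24 95/36
After step 3:
  4673/1080 26869/7200 4369/1440 5159/2160
  30469/7200 12233/3000 18653/6000 191/72
  6049/1440 22403/6000 9911/3000 4837/1800
  8249/2160 541/144 11249/3600 619/216

Answer: 4673/1080 26869/7200 4369/1440 5159/2160
30469/7200 12233/3000 18653/6000 191/72
6049/1440 22403/6000 9911/3000 4837/1800
8249/2160 541/144 11249/3600 619/216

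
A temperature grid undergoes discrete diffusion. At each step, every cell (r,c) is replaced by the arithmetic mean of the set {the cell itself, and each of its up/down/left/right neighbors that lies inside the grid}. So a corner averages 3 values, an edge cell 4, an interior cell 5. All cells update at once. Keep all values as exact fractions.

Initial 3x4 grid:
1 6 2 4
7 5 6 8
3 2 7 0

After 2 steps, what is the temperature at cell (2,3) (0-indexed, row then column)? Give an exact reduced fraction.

Answer: 53/12

Derivation:
Step 1: cell (2,3) = 5
Step 2: cell (2,3) = 53/12
Full grid after step 2:
  73/18 67/15 137/30 41/9
  67/15 451/100 471/100 593/120
  49/12 43/10 93/20 53/12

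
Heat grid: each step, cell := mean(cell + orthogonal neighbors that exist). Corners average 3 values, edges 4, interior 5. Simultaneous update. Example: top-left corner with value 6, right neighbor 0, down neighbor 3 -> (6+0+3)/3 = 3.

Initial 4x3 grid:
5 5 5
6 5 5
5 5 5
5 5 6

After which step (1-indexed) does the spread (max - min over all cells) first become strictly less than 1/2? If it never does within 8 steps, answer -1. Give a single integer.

Step 1: max=16/3, min=5, spread=1/3
  -> spread < 1/2 first at step 1
Step 2: max=95/18, min=5, spread=5/18
Step 3: max=5611/1080, min=3659/720, spread=49/432
Step 4: max=672469/129600, min=109969/21600, spread=2531/25920
Step 5: max=268313089/51840000, min=1105391/216000, spread=3019249/51840000
Step 6: max=268076711/51840000, min=99599051/19440000, spread=297509/6220800
Step 7: max=964276799209/186624000000, min=1496685521/291600000, spread=6398065769/186624000000
Step 8: max=2892097464773/559872000000, min=59909378951/11664000000, spread=131578201/4478976000

Answer: 1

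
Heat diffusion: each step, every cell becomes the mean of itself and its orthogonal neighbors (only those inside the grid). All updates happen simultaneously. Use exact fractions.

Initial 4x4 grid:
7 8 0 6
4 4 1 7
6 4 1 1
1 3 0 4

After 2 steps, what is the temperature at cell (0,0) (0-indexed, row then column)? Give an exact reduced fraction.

Step 1: cell (0,0) = 19/3
Step 2: cell (0,0) = 49/9
Full grid after step 2:
  49/9 571/120 463/120 71/18
  293/60 102/25 157/50 209/60
  239/60 299/100 257/100 151/60
  109/36 41/15 53/30 83/36

Answer: 49/9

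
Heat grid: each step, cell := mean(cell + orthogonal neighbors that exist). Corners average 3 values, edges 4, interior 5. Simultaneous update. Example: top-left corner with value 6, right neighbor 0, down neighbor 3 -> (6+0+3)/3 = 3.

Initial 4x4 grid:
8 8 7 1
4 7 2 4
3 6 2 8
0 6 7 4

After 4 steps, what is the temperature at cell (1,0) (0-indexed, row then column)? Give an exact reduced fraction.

Step 1: cell (1,0) = 11/2
Step 2: cell (1,0) = 1249/240
Step 3: cell (1,0) = 38551/7200
Step 4: cell (1,0) = 1128061/216000
Full grid after step 4:
  368881/64800 590603/108000 60047/12000 99641/21600
  1128061/216000 929863/180000 290567/60000 331897/72000
  66499/14400 282499/60000 859607/180000 1030427/216000
  92989/21600 901/200 64877/13500 317297/64800

Answer: 1128061/216000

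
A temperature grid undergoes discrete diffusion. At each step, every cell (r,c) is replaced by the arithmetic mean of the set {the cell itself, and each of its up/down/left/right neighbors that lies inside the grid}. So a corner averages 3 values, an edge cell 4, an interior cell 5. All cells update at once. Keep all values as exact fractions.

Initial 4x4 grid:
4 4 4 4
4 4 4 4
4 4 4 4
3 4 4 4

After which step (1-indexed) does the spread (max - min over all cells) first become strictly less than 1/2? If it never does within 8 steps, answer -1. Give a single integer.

Step 1: max=4, min=11/3, spread=1/3
  -> spread < 1/2 first at step 1
Step 2: max=4, min=67/18, spread=5/18
Step 3: max=4, min=823/216, spread=41/216
Step 4: max=4, min=24877/6480, spread=1043/6480
Step 5: max=4, min=752047/194400, spread=25553/194400
Step 6: max=71921/18000, min=22656541/5832000, spread=645863/5832000
Step 7: max=479029/120000, min=682198309/174960000, spread=16225973/174960000
Step 8: max=215299/54000, min=20517722017/5248800000, spread=409340783/5248800000

Answer: 1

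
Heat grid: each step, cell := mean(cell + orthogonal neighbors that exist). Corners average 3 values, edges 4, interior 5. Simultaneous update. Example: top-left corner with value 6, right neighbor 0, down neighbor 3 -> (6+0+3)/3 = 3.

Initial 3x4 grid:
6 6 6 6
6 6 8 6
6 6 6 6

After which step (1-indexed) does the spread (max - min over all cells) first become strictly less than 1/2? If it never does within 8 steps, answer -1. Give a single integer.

Step 1: max=13/2, min=6, spread=1/2
Step 2: max=323/50, min=6, spread=23/50
  -> spread < 1/2 first at step 2
Step 3: max=15211/2400, min=1213/200, spread=131/480
Step 4: max=136151/21600, min=21991/3600, spread=841/4320
Step 5: max=54382051/8640000, min=4413373/720000, spread=56863/345600
Step 6: max=488094341/77760000, min=39869543/6480000, spread=386393/3110400
Step 7: max=195017723131/31104000000, min=15972358813/2592000000, spread=26795339/248832000
Step 8: max=11681255714129/1866240000000, min=960206149667/155520000000, spread=254051069/2985984000

Answer: 2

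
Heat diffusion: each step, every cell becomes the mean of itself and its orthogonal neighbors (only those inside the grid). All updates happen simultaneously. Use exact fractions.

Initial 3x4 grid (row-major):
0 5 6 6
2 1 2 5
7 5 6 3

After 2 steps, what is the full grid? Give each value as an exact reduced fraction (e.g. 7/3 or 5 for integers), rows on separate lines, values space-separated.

Answer: 47/18 157/48 209/48 173/36
25/8 69/20 79/20 55/12
143/36 197/48 209/48 38/9

Derivation:
After step 1:
  7/3 3 19/4 17/3
  5/2 3 4 4
  14/3 19/4 4 14/3
After step 2:
  47/18 157/48 209/48 173/36
  25/8 69/20 79/20 55/12
  143/36 197/48 209/48 38/9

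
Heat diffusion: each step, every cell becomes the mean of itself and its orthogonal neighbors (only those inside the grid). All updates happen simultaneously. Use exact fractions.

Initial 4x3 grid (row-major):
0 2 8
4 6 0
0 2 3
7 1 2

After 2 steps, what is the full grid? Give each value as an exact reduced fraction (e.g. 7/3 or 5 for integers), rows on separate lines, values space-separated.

After step 1:
  2 4 10/3
  5/2 14/5 17/4
  13/4 12/5 7/4
  8/3 3 2
After step 2:
  17/6 91/30 139/36
  211/80 319/100 91/30
  649/240 66/25 13/5
  107/36 151/60 9/4

Answer: 17/6 91/30 139/36
211/80 319/100 91/30
649/240 66/25 13/5
107/36 151/60 9/4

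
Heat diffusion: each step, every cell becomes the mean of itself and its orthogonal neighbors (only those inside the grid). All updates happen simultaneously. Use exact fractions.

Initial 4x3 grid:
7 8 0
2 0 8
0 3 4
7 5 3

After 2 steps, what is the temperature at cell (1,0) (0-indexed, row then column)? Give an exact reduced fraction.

Answer: 907/240

Derivation:
Step 1: cell (1,0) = 9/4
Step 2: cell (1,0) = 907/240
Full grid after step 2:
  35/9 379/80 145/36
  907/240 78/25 511/120
  233/80 93/25 139/40
  23/6 149/40 13/3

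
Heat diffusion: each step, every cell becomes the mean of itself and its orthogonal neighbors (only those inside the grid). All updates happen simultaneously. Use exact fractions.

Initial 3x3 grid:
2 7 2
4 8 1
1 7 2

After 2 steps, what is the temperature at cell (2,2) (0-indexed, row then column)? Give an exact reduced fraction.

Step 1: cell (2,2) = 10/3
Step 2: cell (2,2) = 133/36
Full grid after step 2:
  77/18 1069/240 34/9
  1049/240 433/100 919/240
  49/12 517/120 133/36

Answer: 133/36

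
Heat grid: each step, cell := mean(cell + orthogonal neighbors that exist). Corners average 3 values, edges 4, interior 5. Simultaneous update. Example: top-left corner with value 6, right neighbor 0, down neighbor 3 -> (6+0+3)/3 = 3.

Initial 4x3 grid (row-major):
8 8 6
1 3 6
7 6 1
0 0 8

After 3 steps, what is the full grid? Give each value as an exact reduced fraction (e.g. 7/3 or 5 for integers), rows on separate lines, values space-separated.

Answer: 5789/1080 78049/14400 5999/1080
33067/7200 29321/6000 34867/7200
27677/7200 5759/1500 10259/2400
6959/2160 25517/7200 871/240

Derivation:
After step 1:
  17/3 25/4 20/3
  19/4 24/5 4
  7/2 17/5 21/4
  7/3 7/2 3
After step 2:
  50/9 1403/240 203/36
  1123/240 116/25 1243/240
  839/240 409/100 313/80
  28/9 367/120 47/12
After step 3:
  5789/1080 78049/14400 5999/1080
  33067/7200 29321/6000 34867/7200
  27677/7200 5759/1500 10259/2400
  6959/2160 25517/7200 871/240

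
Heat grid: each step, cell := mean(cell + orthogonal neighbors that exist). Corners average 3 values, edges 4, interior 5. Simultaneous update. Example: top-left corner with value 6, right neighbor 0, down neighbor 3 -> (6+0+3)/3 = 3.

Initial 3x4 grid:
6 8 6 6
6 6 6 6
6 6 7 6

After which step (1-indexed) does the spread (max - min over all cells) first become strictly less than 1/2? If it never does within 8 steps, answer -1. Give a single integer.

Step 1: max=20/3, min=6, spread=2/3
Step 2: max=391/60, min=73/12, spread=13/30
  -> spread < 1/2 first at step 2
Step 3: max=3451/540, min=1393/225, spread=539/2700
Step 4: max=685331/108000, min=201133/32400, spread=44663/324000
Step 5: max=6145961/972000, min=6038701/972000, spread=5363/48600
Step 6: max=11489747/1822500, min=181489477/29160000, spread=93859/1166400
Step 7: max=1376775671/218700000, min=10899987293/1749600000, spread=4568723/69984000
Step 8: max=329977575631/52488000000, min=654712995637/104976000000, spread=8387449/167961600

Answer: 2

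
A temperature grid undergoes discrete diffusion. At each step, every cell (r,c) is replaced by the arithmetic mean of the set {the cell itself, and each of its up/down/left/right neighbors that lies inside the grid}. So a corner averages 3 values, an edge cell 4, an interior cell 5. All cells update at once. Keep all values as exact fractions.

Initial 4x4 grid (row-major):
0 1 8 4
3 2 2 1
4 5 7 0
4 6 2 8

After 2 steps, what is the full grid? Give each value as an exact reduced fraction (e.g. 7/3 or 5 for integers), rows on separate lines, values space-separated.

After step 1:
  4/3 11/4 15/4 13/3
  9/4 13/5 4 7/4
  4 24/5 16/5 4
  14/3 17/4 23/4 10/3
After step 2:
  19/9 313/120 89/24 59/18
  611/240 82/25 153/50 169/48
  943/240 377/100 87/20 737/240
  155/36 73/15 62/15 157/36

Answer: 19/9 313/120 89/24 59/18
611/240 82/25 153/50 169/48
943/240 377/100 87/20 737/240
155/36 73/15 62/15 157/36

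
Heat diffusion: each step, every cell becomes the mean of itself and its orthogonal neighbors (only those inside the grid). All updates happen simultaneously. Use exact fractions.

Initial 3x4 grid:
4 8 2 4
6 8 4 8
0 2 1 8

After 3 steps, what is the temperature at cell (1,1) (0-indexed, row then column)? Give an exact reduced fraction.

Step 1: cell (1,1) = 28/5
Step 2: cell (1,1) = 459/100
Step 3: cell (1,1) = 6979/1500
Full grid after step 3:
  617/120 1007/200 9073/1800 2719/540
  32257/7200 6979/1500 14233/3000 9143/1800
  526/135 14201/3600 16121/3600 5243/1080

Answer: 6979/1500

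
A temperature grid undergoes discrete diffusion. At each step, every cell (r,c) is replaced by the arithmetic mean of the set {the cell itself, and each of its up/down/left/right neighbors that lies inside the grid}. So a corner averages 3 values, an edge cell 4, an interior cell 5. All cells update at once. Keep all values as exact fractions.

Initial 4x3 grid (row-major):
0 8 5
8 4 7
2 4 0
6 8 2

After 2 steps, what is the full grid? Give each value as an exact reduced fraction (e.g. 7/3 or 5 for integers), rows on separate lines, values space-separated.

Answer: 157/36 449/80 179/36
601/120 431/100 1207/240
523/120 461/100 851/240
46/9 259/60 139/36

Derivation:
After step 1:
  16/3 17/4 20/3
  7/2 31/5 4
  5 18/5 13/4
  16/3 5 10/3
After step 2:
  157/36 449/80 179/36
  601/120 431/100 1207/240
  523/120 461/100 851/240
  46/9 259/60 139/36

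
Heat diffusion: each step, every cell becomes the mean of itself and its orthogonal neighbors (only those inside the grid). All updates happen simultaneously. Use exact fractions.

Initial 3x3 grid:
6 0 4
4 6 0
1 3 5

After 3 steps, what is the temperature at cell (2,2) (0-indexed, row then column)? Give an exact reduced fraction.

Answer: 3203/1080

Derivation:
Step 1: cell (2,2) = 8/3
Step 2: cell (2,2) = 61/18
Step 3: cell (2,2) = 3203/1080
Full grid after step 3:
  7121/2160 6019/1800 6071/2160
  17159/4800 6083/2000 15209/4800
  436/135 48727/14400 3203/1080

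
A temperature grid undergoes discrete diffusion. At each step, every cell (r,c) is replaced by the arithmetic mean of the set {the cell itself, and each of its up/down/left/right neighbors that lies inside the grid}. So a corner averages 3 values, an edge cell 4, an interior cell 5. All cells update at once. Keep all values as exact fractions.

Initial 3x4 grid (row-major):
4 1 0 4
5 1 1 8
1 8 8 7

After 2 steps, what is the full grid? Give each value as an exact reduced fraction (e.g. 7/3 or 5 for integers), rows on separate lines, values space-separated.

Answer: 91/36 143/60 53/20 7/2
279/80 311/100 193/50 76/15
143/36 551/120 653/120 56/9

Derivation:
After step 1:
  10/3 3/2 3/2 4
  11/4 16/5 18/5 5
  14/3 9/2 6 23/3
After step 2:
  91/36 143/60 53/20 7/2
  279/80 311/100 193/50 76/15
  143/36 551/120 653/120 56/9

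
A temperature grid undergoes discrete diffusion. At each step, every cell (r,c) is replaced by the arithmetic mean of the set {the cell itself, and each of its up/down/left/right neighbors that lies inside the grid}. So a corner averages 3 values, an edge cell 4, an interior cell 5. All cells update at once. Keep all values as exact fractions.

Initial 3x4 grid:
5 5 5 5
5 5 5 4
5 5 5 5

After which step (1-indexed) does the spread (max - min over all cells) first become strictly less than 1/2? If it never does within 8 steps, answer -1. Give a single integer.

Answer: 1

Derivation:
Step 1: max=5, min=14/3, spread=1/3
  -> spread < 1/2 first at step 1
Step 2: max=5, min=1133/240, spread=67/240
Step 3: max=5, min=10363/2160, spread=437/2160
Step 4: max=4991/1000, min=4162469/864000, spread=29951/172800
Step 5: max=16796/3375, min=37664179/7776000, spread=206761/1555200
Step 6: max=26834329/5400000, min=15095804429/3110400000, spread=14430763/124416000
Step 7: max=2142347273/432000000, min=908012258311/186624000000, spread=139854109/1492992000
Step 8: max=192548771023/38880000000, min=54564728109749/11197440000000, spread=7114543559/89579520000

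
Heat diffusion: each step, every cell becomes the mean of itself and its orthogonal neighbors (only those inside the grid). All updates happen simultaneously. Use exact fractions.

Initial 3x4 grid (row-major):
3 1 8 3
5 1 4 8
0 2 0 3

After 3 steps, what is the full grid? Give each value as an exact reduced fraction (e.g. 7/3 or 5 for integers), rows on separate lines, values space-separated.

After step 1:
  3 13/4 4 19/3
  9/4 13/5 21/5 9/2
  7/3 3/4 9/4 11/3
After step 2:
  17/6 257/80 1067/240 89/18
  611/240 261/100 351/100 187/40
  16/9 119/60 163/60 125/36
After step 3:
  1031/360 7861/2400 29003/7200 10127/2160
  35161/14400 8317/3000 7183/2000 9961/2400
  4541/2160 8179/3600 5257/1800 3911/1080

Answer: 1031/360 7861/2400 29003/7200 10127/2160
35161/14400 8317/3000 7183/2000 9961/2400
4541/2160 8179/3600 5257/1800 3911/1080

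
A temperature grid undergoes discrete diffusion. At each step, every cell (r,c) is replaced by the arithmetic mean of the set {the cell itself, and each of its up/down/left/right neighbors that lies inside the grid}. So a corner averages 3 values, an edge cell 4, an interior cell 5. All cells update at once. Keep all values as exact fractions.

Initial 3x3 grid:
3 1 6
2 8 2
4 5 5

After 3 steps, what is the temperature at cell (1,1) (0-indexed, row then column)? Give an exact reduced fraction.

Step 1: cell (1,1) = 18/5
Step 2: cell (1,1) = 231/50
Step 3: cell (1,1) = 11657/3000
Full grid after step 3:
  273/80 9437/2400 919/240
  57797/14400 11657/3000 21299/4800
  8671/2160 32761/7200 3137/720

Answer: 11657/3000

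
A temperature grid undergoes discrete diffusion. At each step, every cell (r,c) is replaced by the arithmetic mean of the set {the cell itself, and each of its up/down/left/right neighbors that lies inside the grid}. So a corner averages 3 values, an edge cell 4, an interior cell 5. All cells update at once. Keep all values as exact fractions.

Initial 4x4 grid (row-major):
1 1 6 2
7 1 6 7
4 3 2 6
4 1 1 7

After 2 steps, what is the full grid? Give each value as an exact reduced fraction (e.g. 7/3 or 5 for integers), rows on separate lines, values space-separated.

After step 1:
  3 9/4 15/4 5
  13/4 18/5 22/5 21/4
  9/2 11/5 18/5 11/2
  3 9/4 11/4 14/3
After step 2:
  17/6 63/20 77/20 14/3
  287/80 157/50 103/25 403/80
  259/80 323/100 369/100 1141/240
  13/4 51/20 199/60 155/36

Answer: 17/6 63/20 77/20 14/3
287/80 157/50 103/25 403/80
259/80 323/100 369/100 1141/240
13/4 51/20 199/60 155/36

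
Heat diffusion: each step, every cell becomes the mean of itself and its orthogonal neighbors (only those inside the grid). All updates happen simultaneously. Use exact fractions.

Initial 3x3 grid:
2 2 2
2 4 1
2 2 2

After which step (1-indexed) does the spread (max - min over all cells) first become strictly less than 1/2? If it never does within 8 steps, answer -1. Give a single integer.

Step 1: max=5/2, min=5/3, spread=5/6
Step 2: max=239/100, min=467/240, spread=533/1200
  -> spread < 1/2 first at step 2
Step 3: max=5539/2400, min=4447/2160, spread=5381/21600
Step 4: max=24287/10800, min=1816523/864000, spread=126437/864000
Step 5: max=19277351/8640000, min=16619143/7776000, spread=7304729/77760000
Step 6: max=28646111/12960000, min=6686251907/3110400000, spread=188814733/3110400000
Step 7: max=22842063353/10368000000, min=60541089487/27993600000, spread=11324815661/279936000000
Step 8: max=307193609947/139968000000, min=24269568491963/11197440000000, spread=101973434599/3732480000000

Answer: 2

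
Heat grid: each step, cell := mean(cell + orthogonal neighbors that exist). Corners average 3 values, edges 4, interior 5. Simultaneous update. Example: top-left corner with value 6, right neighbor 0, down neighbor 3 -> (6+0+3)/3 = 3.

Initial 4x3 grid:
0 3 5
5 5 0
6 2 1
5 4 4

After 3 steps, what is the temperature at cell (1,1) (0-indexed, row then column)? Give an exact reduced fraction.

Step 1: cell (1,1) = 3
Step 2: cell (1,1) = 83/25
Step 3: cell (1,1) = 18743/6000
Full grid after step 3:
  1403/432 44677/14400 1199/432
  6499/1800 18743/6000 10373/3600
  2333/600 7011/2000 1147/400
  3007/720 5763/1600 2267/720

Answer: 18743/6000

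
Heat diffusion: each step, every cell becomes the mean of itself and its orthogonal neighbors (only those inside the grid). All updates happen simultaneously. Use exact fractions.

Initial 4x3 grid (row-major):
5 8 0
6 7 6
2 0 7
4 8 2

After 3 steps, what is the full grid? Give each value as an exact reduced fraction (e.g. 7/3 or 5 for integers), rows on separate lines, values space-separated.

Answer: 2831/540 6217/1200 10759/2160
8903/1800 9647/2000 34987/7200
15401/3600 27551/6000 32227/7200
4589/1080 30197/7200 9913/2160

Derivation:
After step 1:
  19/3 5 14/3
  5 27/5 5
  3 24/5 15/4
  14/3 7/2 17/3
After step 2:
  49/9 107/20 44/9
  74/15 126/25 1129/240
  131/30 409/100 1153/240
  67/18 559/120 155/36
After step 3:
  2831/540 6217/1200 10759/2160
  8903/1800 9647/2000 34987/7200
  15401/3600 27551/6000 32227/7200
  4589/1080 30197/7200 9913/2160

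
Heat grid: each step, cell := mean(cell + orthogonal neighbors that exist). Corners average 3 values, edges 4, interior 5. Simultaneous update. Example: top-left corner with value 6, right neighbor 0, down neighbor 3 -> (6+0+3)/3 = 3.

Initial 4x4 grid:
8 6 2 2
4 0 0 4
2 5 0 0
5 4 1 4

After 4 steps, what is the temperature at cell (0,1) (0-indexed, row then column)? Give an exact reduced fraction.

Step 1: cell (0,1) = 4
Step 2: cell (0,1) = 31/8
Step 3: cell (0,1) = 1031/300
Step 4: cell (0,1) = 30023/9000
Full grid after step 4:
  1129/300 30023/9000 70673/27000 36421/16200
  32573/9000 9079/3000 10669/4500 108931/54000
  44959/13500 10349/3600 197879/90000 103441/54000
  106397/32400 304967/108000 247607/108000 64283/32400

Answer: 30023/9000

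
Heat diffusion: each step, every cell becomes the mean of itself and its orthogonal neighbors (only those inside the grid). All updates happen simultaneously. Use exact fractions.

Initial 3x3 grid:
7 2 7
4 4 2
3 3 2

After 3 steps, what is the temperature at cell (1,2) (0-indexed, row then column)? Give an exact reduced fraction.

Step 1: cell (1,2) = 15/4
Step 2: cell (1,2) = 51/16
Step 3: cell (1,2) = 3409/960
Full grid after step 3:
  893/216 83/20 1631/432
  5711/1440 4259/1200 3409/960
  743/216 2413/720 1315/432

Answer: 3409/960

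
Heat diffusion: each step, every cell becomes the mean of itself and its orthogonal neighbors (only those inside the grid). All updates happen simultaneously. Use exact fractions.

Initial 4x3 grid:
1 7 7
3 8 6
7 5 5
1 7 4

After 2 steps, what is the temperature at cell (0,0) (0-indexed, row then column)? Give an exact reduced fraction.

Step 1: cell (0,0) = 11/3
Step 2: cell (0,0) = 85/18
Full grid after step 2:
  85/18 1313/240 227/36
  1093/240 146/25 719/120
  403/80 509/100 697/120
  53/12 1259/240 175/36

Answer: 85/18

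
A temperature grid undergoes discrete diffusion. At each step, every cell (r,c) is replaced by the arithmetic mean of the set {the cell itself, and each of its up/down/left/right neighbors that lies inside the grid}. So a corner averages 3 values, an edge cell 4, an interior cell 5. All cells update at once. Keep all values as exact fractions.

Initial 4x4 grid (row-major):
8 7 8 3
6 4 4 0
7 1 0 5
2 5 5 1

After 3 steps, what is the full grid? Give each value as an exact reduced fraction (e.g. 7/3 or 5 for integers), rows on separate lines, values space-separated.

After step 1:
  7 27/4 11/2 11/3
  25/4 22/5 16/5 3
  4 17/5 3 3/2
  14/3 13/4 11/4 11/3
After step 2:
  20/3 473/80 1147/240 73/18
  433/80 24/5 191/50 341/120
  1099/240 361/100 277/100 67/24
  143/36 211/60 19/6 95/36
After step 3:
  2159/360 2659/480 33421/7200 8407/2160
  515/96 4711/1000 22813/6000 6079/1800
  31633/7200 23131/6000 1939/600 4969/1800
  8689/2160 12839/3600 10883/3600 619/216

Answer: 2159/360 2659/480 33421/7200 8407/2160
515/96 4711/1000 22813/6000 6079/1800
31633/7200 23131/6000 1939/600 4969/1800
8689/2160 12839/3600 10883/3600 619/216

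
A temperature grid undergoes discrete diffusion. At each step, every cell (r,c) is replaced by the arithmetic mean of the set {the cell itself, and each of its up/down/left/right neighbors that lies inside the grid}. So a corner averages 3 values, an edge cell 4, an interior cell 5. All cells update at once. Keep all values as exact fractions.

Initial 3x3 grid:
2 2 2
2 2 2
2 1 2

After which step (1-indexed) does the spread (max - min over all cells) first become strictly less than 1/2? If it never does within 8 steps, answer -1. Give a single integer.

Step 1: max=2, min=5/3, spread=1/3
  -> spread < 1/2 first at step 1
Step 2: max=2, min=413/240, spread=67/240
Step 3: max=393/200, min=3883/2160, spread=1807/10800
Step 4: max=10439/5400, min=1570037/864000, spread=33401/288000
Step 5: max=1036609/540000, min=14322067/7776000, spread=3025513/38880000
Step 6: max=54844051/28800000, min=5755873133/3110400000, spread=53531/995328
Step 7: max=14760883949/7776000000, min=347215074151/186624000000, spread=450953/11943936
Step 8: max=1765231389481/933120000000, min=20885976439397/11197440000000, spread=3799043/143327232

Answer: 1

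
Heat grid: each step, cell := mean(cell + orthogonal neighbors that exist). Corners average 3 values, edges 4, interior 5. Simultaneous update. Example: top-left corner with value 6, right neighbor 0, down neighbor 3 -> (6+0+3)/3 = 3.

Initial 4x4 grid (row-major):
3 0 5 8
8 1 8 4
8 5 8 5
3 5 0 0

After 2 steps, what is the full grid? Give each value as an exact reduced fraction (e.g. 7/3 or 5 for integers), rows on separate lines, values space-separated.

Answer: 131/36 467/120 551/120 103/18
143/30 89/20 263/50 641/120
163/30 97/20 233/50 521/120
175/36 517/120 401/120 55/18

Derivation:
After step 1:
  11/3 9/4 21/4 17/3
  5 22/5 26/5 25/4
  6 27/5 26/5 17/4
  16/3 13/4 13/4 5/3
After step 2:
  131/36 467/120 551/120 103/18
  143/30 89/20 263/50 641/120
  163/30 97/20 233/50 521/120
  175/36 517/120 401/120 55/18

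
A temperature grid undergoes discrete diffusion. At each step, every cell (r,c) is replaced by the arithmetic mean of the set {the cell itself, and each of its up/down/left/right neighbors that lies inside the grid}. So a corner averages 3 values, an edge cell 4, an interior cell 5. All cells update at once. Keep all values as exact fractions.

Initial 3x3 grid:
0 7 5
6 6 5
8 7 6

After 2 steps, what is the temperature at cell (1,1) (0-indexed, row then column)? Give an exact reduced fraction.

Answer: 559/100

Derivation:
Step 1: cell (1,1) = 31/5
Step 2: cell (1,1) = 559/100
Full grid after step 2:
  83/18 207/40 47/9
  169/30 559/100 701/120
  25/4 519/80 73/12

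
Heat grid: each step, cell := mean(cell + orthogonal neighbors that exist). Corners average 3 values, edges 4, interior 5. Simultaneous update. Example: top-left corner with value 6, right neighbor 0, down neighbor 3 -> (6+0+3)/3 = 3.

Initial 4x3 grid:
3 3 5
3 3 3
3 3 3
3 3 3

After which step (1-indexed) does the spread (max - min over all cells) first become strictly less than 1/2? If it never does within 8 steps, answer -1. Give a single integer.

Step 1: max=11/3, min=3, spread=2/3
Step 2: max=32/9, min=3, spread=5/9
Step 3: max=365/108, min=3, spread=41/108
  -> spread < 1/2 first at step 3
Step 4: max=43097/12960, min=3, spread=4217/12960
Step 5: max=2541949/777600, min=10879/3600, spread=38417/155520
Step 6: max=151168211/46656000, min=218597/72000, spread=1903471/9331200
Step 7: max=8999069089/2799360000, min=6595759/2160000, spread=18038617/111974400
Step 8: max=537152982851/167961600000, min=596126759/194400000, spread=883978523/6718464000

Answer: 3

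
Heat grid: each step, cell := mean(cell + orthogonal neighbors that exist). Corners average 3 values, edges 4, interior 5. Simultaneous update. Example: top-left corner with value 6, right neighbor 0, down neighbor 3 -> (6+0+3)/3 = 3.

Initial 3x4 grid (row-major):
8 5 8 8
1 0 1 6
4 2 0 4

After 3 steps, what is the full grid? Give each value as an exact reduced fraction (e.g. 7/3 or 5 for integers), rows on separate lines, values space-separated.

Answer: 2107/540 30463/7200 33833/7200 1133/216
5089/1600 6193/2000 22309/6000 61571/14400
2599/1080 17213/7200 19583/7200 185/54

Derivation:
After step 1:
  14/3 21/4 11/2 22/3
  13/4 9/5 3 19/4
  7/3 3/2 7/4 10/3
After step 2:
  79/18 1033/240 253/48 211/36
  241/80 74/25 84/25 221/48
  85/36 443/240 115/48 59/18
After step 3:
  2107/540 30463/7200 33833/7200 1133/216
  5089/1600 6193/2000 22309/6000 61571/14400
  2599/1080 17213/7200 19583/7200 185/54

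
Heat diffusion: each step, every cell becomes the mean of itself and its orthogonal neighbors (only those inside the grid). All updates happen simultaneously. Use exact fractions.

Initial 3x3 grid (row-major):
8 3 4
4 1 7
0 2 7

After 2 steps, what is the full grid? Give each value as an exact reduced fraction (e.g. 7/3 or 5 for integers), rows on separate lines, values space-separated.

After step 1:
  5 4 14/3
  13/4 17/5 19/4
  2 5/2 16/3
After step 2:
  49/12 64/15 161/36
  273/80 179/50 363/80
  31/12 397/120 151/36

Answer: 49/12 64/15 161/36
273/80 179/50 363/80
31/12 397/120 151/36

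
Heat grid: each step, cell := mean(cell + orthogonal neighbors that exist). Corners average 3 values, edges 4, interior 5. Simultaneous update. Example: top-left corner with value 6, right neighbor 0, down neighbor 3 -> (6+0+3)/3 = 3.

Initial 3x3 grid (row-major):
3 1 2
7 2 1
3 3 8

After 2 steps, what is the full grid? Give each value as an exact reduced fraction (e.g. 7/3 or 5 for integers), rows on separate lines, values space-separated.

After step 1:
  11/3 2 4/3
  15/4 14/5 13/4
  13/3 4 4
After step 2:
  113/36 49/20 79/36
  291/80 79/25 683/240
  145/36 227/60 15/4

Answer: 113/36 49/20 79/36
291/80 79/25 683/240
145/36 227/60 15/4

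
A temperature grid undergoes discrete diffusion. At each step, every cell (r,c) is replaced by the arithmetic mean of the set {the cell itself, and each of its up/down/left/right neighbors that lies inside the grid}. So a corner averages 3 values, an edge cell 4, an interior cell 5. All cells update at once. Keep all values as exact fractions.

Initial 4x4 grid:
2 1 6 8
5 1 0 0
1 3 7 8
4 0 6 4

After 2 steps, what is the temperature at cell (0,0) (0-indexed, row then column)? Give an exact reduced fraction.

Step 1: cell (0,0) = 8/3
Step 2: cell (0,0) = 89/36
Full grid after step 2:
  89/36 131/48 823/240 149/36
  61/24 239/100 347/100 973/240
  287/120 157/50 19/5 391/80
  49/18 347/120 183/40 5

Answer: 89/36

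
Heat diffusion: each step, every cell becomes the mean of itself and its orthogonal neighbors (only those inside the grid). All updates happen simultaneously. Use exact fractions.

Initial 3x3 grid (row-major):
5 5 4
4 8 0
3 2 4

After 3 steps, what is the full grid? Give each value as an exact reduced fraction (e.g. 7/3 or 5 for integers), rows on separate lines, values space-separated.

Answer: 4829/1080 32353/7200 1393/360
15989/3600 23197/6000 1147/300
917/240 6109/1600 2371/720

Derivation:
After step 1:
  14/3 11/2 3
  5 19/5 4
  3 17/4 2
After step 2:
  91/18 509/120 25/6
  247/60 451/100 16/5
  49/12 261/80 41/12
After step 3:
  4829/1080 32353/7200 1393/360
  15989/3600 23197/6000 1147/300
  917/240 6109/1600 2371/720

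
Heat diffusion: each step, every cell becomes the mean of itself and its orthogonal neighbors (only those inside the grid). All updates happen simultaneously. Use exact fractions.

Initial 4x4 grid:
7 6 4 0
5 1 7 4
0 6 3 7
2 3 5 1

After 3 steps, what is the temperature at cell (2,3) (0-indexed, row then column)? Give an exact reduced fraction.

Step 1: cell (2,3) = 15/4
Step 2: cell (2,3) = 1091/240
Step 3: cell (2,3) = 5641/1440
Full grid after step 3:
  667/144 3431/800 30919/7200 508/135
  387/100 1749/400 1477/375 29989/7200
  3179/900 10307/3000 25499/6000 5641/1440
  3053/1080 12701/3600 2609/720 8981/2160

Answer: 5641/1440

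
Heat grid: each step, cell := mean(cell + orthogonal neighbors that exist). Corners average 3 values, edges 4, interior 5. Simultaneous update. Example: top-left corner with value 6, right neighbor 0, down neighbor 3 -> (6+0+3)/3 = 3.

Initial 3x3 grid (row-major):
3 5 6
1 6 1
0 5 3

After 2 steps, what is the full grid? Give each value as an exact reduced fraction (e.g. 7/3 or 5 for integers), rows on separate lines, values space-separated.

After step 1:
  3 5 4
  5/2 18/5 4
  2 7/2 3
After step 2:
  7/2 39/10 13/3
  111/40 93/25 73/20
  8/3 121/40 7/2

Answer: 7/2 39/10 13/3
111/40 93/25 73/20
8/3 121/40 7/2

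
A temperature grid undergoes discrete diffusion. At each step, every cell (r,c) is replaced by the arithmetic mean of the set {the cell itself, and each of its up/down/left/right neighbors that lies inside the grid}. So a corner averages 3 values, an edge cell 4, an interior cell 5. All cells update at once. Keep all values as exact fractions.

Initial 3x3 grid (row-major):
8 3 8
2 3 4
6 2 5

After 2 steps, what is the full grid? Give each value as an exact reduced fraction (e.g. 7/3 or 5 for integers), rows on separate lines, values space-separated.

Answer: 175/36 529/120 31/6
913/240 441/100 247/60
145/36 69/20 38/9

Derivation:
After step 1:
  13/3 11/2 5
  19/4 14/5 5
  10/3 4 11/3
After step 2:
  175/36 529/120 31/6
  913/240 441/100 247/60
  145/36 69/20 38/9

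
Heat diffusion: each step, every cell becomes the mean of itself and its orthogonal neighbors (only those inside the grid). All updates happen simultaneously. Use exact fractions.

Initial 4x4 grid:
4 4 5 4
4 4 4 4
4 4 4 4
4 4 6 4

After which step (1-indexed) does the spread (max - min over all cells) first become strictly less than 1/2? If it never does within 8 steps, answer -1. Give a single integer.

Answer: 3

Derivation:
Step 1: max=14/3, min=4, spread=2/3
Step 2: max=271/60, min=4, spread=31/60
Step 3: max=2371/540, min=1213/300, spread=469/1350
  -> spread < 1/2 first at step 3
Step 4: max=70129/16200, min=36703/9000, spread=10159/40500
Step 5: max=2094019/486000, min=1327237/324000, spread=206327/972000
Step 6: max=31223009/7290000, min=39920173/9720000, spread=5131517/29160000
Step 7: max=1866550771/437400000, min=240209969/58320000, spread=129952007/874800000
Step 8: max=435983993/102515625, min=36113738137/8748000000, spread=3270687797/26244000000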